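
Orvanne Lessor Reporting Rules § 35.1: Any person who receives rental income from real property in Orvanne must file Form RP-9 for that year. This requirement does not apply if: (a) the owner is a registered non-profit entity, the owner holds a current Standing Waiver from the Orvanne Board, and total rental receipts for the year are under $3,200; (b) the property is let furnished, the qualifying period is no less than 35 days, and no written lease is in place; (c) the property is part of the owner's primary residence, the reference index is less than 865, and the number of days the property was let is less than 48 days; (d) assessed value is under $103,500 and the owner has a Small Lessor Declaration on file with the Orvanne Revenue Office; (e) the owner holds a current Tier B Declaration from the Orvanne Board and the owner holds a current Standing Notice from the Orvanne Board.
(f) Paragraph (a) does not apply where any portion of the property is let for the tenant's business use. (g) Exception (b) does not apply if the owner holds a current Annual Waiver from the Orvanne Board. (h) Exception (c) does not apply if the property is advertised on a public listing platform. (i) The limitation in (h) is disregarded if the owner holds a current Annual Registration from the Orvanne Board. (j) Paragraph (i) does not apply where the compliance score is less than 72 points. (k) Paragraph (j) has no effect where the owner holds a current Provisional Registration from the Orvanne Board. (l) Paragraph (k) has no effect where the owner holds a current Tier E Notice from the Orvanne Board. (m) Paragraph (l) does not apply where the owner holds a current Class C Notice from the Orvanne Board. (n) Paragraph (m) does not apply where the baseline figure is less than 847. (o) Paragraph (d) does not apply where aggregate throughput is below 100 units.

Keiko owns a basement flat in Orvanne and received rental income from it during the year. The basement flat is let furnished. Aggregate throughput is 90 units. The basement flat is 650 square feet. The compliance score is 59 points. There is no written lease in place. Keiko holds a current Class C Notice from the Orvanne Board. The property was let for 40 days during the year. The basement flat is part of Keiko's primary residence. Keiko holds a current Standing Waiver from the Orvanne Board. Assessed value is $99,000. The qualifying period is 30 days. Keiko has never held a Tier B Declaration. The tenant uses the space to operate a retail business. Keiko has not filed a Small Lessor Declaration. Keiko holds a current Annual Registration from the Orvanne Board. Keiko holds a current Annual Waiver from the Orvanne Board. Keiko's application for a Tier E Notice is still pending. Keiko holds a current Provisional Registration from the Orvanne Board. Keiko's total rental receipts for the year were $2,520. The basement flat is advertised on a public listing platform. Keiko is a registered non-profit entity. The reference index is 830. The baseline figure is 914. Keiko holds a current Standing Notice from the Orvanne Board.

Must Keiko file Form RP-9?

No — exception (c) applies; Keiko is not required to file Form RP-9.

Exception (a)'s conditions are all satisfied: Keiko is a registered non-profit; a current Standing Waiver is held; total rental receipts for the year are $2,520, under the $3,200 limit. Turning to paragraph (f): (f) operates against (a): the space is let for business use. So (a) is unavailable.
Exception (b) fails — the qualifying period is 30 days, short of 35 days.
All of (c)'s requirements are met (the basement flat is part of the primary residence; the reference index is 830, less than the 865 limit; the number of days the property was let is 40 days, less than the 48 days limit). As to paragraphs (h)–(n): (h) would limit (c) — the property is publicly advertised — but (i) sets (h) aside: (i) operates against (h): a current Annual Registration is held. (j) would limit (i) — the compliance score is 59 points, less than the 72 points limit — but (k) sets (j) aside: (k) is triggered — a current Provisional Registration is held. (l) is inapplicable (no current Tier E Notice is held), so (k) stands. Exception (c) stands.
Exception (d) requires that the owner has a Small Lessor Declaration on file with the Orvanne Revenue Office; but no Small Lessor Declaration is on file, so (d) is unavailable.
Exception (e) fails — no current Tier B Declaration is held.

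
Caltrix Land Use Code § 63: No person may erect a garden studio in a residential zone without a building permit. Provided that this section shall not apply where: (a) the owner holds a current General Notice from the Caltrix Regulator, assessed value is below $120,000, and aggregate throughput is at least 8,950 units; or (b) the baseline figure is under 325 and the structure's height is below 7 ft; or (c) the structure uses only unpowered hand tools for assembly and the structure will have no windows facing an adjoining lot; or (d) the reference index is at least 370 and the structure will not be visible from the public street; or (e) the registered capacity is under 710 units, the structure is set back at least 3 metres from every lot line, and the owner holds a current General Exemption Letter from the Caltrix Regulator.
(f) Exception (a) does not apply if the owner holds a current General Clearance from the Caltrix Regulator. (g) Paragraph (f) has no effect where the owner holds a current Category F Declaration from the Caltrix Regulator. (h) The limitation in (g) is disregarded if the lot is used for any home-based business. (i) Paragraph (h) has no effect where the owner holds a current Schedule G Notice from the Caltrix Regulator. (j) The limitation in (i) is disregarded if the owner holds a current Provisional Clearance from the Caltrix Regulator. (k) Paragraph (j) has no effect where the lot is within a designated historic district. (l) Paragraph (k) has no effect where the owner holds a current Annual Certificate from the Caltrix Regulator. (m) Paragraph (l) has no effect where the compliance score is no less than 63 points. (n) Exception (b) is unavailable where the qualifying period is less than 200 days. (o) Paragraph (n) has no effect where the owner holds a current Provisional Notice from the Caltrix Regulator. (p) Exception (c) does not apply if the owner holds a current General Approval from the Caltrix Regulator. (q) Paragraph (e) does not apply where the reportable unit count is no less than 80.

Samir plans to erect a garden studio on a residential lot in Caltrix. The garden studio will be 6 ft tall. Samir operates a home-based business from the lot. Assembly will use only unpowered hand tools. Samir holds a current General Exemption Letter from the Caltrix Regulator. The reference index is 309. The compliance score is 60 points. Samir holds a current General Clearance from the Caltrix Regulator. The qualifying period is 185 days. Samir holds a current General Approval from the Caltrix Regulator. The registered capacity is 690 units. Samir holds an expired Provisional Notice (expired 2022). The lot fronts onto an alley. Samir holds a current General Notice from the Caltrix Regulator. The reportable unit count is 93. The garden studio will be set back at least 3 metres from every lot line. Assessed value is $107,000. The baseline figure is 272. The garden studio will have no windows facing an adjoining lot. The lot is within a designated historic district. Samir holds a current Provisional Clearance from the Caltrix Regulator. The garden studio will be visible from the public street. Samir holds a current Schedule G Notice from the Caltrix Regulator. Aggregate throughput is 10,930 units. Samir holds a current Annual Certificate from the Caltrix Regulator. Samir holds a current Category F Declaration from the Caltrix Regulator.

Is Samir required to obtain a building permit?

All of (a)'s requirements are met (a current General Notice is held; assessed value is $107,000, below the $120,000 limit; aggregate throughput is 10,930 units, meeting the 8,950 units threshold). But: (f) operates — a current General Clearance is held. (g) would limit (f) — a current Category F Declaration is held — but (h) sets (g) aside: (h) applies — a home-based business operates on the lot. (i) would limit (h) — a current Schedule G Notice is held — but (j) sets (i) aside: (j) operates — a current Provisional Clearance is held. (k) would limit (j) — the lot is in a historic district — but (l) sets (k) aside: (l) operates against (k): a current Annual Certificate is held. (m), which would lift (l), is not triggered — the compliance score is 60 points, short of 63 points. (a) is therefore removed.
All of (b)'s requirements are met (the baseline figure is 272, under the 325 limit; the structure's height is 6 ft, below the 7 ft limit). But applying paragraphs (n)–(o): (n) operates — the qualifying period is 185 days, less than the 200 days limit. (o) does not operate here (no current Provisional Notice is held), so (n) stands. (b) is therefore removed.
Exception (c)'s conditions are all satisfied: assembly uses only hand tools; no windows face an adjoining lot. But: (p) is engaged — a current General Approval is held. Exception (c) does not apply.
Exception (d) does not apply: the reference index is 309, short of 370.
Exception (e): the registered capacity is 690 units, under the 710 units limit; the setback is at least 3 m on every side; a current General Exemption Letter is held — every condition holds. However, paragraph (q) must be considered: (q) applies — the reportable unit count is 93, meeting the 80 threshold. So (e) is unavailable.
No exception displaces § 63.

Yes — Samir must obtain a building permit.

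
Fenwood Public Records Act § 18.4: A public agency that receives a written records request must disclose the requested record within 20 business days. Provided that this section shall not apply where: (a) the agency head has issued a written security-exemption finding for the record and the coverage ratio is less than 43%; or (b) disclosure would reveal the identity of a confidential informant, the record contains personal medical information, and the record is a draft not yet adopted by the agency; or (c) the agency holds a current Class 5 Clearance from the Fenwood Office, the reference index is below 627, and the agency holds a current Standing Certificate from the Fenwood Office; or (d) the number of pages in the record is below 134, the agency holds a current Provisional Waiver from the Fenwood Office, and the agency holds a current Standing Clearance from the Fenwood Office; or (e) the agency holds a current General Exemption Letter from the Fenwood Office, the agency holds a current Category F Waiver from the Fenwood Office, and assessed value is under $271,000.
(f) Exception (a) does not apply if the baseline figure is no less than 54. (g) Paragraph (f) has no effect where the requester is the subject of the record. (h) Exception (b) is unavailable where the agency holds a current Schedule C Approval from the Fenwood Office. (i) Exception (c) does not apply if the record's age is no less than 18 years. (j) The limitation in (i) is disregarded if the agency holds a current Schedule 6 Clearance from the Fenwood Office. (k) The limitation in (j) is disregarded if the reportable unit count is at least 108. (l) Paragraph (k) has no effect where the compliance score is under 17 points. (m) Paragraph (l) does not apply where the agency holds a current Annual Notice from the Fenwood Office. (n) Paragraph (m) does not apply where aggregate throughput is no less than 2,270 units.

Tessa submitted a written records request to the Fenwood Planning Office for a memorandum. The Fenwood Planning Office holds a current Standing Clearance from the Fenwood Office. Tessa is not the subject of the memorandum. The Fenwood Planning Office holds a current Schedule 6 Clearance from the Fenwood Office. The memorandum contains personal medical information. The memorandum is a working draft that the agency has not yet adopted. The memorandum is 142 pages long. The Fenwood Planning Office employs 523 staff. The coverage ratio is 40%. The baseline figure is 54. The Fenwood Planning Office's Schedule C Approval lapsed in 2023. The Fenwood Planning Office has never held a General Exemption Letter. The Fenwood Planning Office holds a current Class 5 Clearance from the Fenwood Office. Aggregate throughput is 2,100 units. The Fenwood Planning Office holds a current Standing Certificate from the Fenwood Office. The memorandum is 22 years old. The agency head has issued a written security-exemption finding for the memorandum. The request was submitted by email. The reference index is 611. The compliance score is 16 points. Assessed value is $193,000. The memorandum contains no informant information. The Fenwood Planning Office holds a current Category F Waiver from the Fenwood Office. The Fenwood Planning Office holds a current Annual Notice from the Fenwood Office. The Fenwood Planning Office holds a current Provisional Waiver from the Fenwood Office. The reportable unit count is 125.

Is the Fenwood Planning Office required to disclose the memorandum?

Exception (a): a written security-exemption finding has been issued; the coverage ratio is 40%, less than the 43% limit — every condition holds. However, paragraphs (f)–(g) must be considered: (f) operates — the baseline figure is 54, meeting the 54 threshold. (g) is not engaged (Tessa is not the subject of the memorandum), so (f) stands. So (a) is unavailable.
Exception (b) requires that disclosure would reveal the identity of a confidential informant; but the memorandum contains no informant information, so (b) is unavailable.
Exception (c)'s conditions are all satisfied: a current Class 5 Clearance is held; the reference index is 611, below the 627 limit; a current Standing Certificate is held. But: (i) operates against (c): the record's age is 22 years, meeting the 18 years threshold. (j) applies (a current Schedule 6 Clearance is held), but yields to (k): (k) is triggered — the reportable unit count is 125, meeting the 108 threshold. (l) would limit (k) — the compliance score is 16 points, under the 17 points limit — but (m) sets (l) aside: (m) is engaged — a current Annual Notice is held. (n), which would lift (m), does not operate here — aggregate throughput is 2,100 units, short of 2,270 units. Exception (c) does not apply.
Exception (d) does not apply: the number of pages in the record is 142, not below 134.
Exception (e) fails — the General Exemption Letter is not current.
Every exception is unavailable, so the rule governs.

Yes — the Fenwood Planning Office must disclose the memorandum.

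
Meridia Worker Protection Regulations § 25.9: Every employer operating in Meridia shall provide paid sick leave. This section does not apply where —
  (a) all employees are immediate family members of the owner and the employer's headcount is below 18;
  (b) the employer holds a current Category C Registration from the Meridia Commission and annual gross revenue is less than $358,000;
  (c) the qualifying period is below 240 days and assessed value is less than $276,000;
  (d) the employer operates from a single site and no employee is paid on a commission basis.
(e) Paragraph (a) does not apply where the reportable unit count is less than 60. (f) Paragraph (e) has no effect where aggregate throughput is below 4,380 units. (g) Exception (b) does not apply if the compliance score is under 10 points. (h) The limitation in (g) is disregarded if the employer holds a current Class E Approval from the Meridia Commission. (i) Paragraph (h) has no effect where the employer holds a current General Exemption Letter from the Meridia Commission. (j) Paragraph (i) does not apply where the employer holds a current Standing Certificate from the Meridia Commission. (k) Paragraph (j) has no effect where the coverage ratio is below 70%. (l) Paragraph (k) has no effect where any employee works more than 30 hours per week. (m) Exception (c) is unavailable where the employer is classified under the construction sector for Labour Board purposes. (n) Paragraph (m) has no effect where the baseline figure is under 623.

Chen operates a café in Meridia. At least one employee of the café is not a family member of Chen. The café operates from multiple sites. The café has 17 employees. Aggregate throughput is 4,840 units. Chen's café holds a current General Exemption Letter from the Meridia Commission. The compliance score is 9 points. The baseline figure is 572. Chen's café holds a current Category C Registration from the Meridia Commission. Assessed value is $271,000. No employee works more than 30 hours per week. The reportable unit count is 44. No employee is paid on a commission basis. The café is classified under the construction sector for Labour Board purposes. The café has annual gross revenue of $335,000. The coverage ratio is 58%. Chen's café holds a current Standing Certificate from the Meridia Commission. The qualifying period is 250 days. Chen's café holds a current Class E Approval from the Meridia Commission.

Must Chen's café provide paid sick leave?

Exception (a) does not apply: at least one employee is not a family member.
All of (b)'s requirements are met (a current Category C Registration is held; annual gross revenue is $335,000, less than the $358,000 limit). But: (g) operates against (b): the compliance score is 9 points, under the 10 points limit. (h) would limit (g) — a current Class E Approval is held — but (i) sets (h) aside: (i) operates against (h): a current General Exemption Letter is held. (j) operates (a current Standing Certificate is held), but is displaced by (k): (k) operates against (j): the coverage ratio is 58%, below the 70% limit. (l) is inapplicable (no employee exceeds 30 hours/week), so (k) stands. So (b) is unavailable.
Exception (c) requires that the qualifying period is below 240 days; but the qualifying period is 250 days, not below 240 days, so (c) is unavailable.
Exception (d) fails — the employer operates from multiple sites.
Every exception is unavailable, so the rule governs.

Yes — Chen's café must provide paid sick leave.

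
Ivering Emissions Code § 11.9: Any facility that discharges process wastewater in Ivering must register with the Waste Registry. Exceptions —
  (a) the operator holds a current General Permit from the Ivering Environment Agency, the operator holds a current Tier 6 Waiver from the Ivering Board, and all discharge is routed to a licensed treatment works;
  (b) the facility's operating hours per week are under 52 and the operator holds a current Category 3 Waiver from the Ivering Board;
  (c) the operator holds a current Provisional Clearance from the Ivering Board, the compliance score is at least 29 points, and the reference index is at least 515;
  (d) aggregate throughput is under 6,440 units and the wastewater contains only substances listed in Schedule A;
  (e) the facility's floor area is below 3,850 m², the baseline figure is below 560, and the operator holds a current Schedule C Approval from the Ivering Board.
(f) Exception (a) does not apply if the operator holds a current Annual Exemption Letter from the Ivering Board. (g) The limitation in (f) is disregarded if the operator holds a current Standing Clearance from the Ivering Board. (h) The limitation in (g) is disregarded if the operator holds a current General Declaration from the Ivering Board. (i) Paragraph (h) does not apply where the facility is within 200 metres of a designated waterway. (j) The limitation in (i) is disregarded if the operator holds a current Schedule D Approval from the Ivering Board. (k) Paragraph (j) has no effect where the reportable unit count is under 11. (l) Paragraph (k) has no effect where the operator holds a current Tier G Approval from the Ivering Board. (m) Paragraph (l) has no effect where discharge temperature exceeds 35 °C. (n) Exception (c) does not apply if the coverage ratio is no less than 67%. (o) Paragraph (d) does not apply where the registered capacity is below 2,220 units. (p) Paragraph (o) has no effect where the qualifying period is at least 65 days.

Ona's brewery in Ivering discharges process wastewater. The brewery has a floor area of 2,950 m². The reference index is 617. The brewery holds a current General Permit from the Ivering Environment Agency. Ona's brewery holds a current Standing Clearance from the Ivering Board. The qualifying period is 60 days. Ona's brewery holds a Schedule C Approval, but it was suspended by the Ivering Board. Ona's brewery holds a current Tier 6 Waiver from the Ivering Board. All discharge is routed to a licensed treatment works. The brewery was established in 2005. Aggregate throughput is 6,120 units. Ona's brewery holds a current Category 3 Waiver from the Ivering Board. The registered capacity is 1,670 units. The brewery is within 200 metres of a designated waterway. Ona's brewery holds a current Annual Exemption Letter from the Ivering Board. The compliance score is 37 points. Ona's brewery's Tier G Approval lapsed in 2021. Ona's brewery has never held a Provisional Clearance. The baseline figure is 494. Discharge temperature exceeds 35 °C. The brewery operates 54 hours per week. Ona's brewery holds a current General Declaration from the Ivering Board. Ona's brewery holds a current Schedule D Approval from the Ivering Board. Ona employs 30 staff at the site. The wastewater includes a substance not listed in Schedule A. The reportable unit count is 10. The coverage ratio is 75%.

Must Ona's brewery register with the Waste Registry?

Exception (a)'s conditions are all satisfied: a current General Permit is held; a current Tier 6 Waiver is held; discharge is routed to a licensed treatment works. Under paragraphs (f)–(m): (f) would limit (a) — a current Annual Exemption Letter is held — but (g) sets (f) aside: (g) is engaged — a current Standing Clearance is held. (h) applies (a current General Declaration is held), but is overridden by (i): (i) is engaged — the brewery is within 200 m of a designated waterway. (j) would limit (i) — a current Schedule D Approval is held — but (k) sets (j) aside: (k) operates against (j): the reportable unit count is 10, under the 11 limit. (l) does not operate here (there is no Tier G Approval in force), so (k) stands. Exception (a) stands.
Exception (b) requires that the facility's operating hours per week are under 52; but the facility's operating hours per week are 54, not under 52, so (b) is unavailable.
Exception (c) requires that the operator holds a current Provisional Clearance from the Ivering Board; but there is no Provisional Clearance in force, so (c) is unavailable.
Exception (d) fails — the wastewater includes a non-Schedule-A substance.
Exception (e) requires that the operator holds a current Schedule C Approval from the Ivering Board; but no current Schedule C Approval is held, so (e) is unavailable.

No — exception (a) applies; Ona's brewery is not required to register with the Waste Registry.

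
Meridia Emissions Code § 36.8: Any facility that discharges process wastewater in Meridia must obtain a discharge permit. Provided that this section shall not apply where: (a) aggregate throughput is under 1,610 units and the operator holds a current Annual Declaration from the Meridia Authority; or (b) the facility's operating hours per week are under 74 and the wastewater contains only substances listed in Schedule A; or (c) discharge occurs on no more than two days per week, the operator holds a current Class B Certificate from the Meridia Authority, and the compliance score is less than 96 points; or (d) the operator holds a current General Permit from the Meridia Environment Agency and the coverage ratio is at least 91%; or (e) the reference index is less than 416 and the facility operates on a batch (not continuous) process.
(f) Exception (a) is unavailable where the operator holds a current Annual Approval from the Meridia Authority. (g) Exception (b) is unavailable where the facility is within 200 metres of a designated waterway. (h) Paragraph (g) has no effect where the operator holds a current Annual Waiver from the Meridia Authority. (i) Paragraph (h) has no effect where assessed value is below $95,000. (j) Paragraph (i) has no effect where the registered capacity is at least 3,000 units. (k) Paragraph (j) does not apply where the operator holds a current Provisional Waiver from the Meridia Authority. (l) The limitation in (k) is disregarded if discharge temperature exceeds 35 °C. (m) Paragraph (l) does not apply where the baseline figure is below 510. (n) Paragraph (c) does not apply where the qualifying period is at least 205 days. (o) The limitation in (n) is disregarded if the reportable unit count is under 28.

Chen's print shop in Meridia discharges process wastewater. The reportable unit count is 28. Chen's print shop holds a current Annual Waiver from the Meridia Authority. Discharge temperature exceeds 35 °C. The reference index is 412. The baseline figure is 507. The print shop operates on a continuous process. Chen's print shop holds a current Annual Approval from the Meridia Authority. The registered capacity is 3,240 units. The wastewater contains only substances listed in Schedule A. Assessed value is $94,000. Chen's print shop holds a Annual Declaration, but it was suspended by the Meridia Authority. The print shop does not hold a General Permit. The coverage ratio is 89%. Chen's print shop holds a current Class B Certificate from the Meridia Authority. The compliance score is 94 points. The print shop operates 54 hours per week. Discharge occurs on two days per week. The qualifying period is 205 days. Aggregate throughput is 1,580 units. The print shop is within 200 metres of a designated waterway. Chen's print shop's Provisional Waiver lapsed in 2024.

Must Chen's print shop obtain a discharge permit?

No — exception (b) applies; Chen's print shop is not required to obtain a discharge permit.

Exception (a) fails — the Annual Declaration is not current.
Exception (b)'s conditions are all satisfied: the facility's operating hours per week are 54, under the 74 limit; the wastewater is Schedule-A-only. Applying paragraphs (g)–(m): (g) is triggered (the print shop is within 200 m of a designated waterway), but is overridden by (h): (h) is triggered — a current Annual Waiver is held. (i) would limit (h) — assessed value is $94,000, below the $95,000 limit — but (j) sets (i) aside: (j) operates against (i): the registered capacity is 3,240 units, meeting the 3,000 units threshold. (k) is not triggered (the Provisional Waiver is not current), so (j) stands. Exception (b) stands.
Exception (c): discharge occurs on no more than two days per week; a current Class B Certificate is held; the compliance score is 94 points, less than the 96 points limit — every condition holds. Turning to paragraphs (n)–(o): (n) applies — the qualifying period is 205 days, meeting the 205 days threshold. (o), which would lift (n), does not operate here — the reportable unit count is 28, not under 28. Exception (c) does not apply.
Exception (d) fails — no General Permit is held.
Exception (e) requires that the facility operates on a batch (not continuous) process; but the facility operates on a continuous process, so (e) is unavailable.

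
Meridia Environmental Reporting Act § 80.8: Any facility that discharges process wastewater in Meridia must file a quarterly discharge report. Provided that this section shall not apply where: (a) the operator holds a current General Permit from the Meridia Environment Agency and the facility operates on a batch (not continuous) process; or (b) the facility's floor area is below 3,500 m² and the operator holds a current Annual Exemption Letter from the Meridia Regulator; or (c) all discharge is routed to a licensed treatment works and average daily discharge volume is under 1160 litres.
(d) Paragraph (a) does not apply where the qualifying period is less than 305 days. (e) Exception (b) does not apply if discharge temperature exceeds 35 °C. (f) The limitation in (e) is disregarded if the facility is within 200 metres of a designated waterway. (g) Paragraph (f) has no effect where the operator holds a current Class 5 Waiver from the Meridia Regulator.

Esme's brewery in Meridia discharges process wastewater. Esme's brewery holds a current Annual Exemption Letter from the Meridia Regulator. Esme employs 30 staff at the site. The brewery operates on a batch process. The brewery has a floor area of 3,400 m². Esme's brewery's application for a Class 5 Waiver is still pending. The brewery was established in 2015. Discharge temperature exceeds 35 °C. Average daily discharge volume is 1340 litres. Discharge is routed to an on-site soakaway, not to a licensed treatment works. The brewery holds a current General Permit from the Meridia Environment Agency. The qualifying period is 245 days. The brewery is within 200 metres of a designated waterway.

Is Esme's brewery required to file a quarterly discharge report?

No — exception (b) applies; Esme's brewery is not required to file a quarterly discharge report.

Exception (a) is satisfied on its face — a current General Permit is held; the facility operates on a batch process. But: (d) operates against (a): the qualifying period is 245 days, less than the 305 days limit. Exception (a) does not apply.
Exception (b): the facility's floor area is 3,400 m², below the 3,500 m² limit; a current Annual Exemption Letter is held — every condition holds. Considering the limiting provisions: (e) would limit (b) — discharge temperature exceeds 35 °C — but (f) sets (e) aside: (f) is engaged — the brewery is within 200 m of a designated waterway. (g) is not engaged (there is no Class 5 Waiver in force), so (f) stands. Exception (b) stands.
Exception (c) fails — discharge is not routed to a licensed treatment works.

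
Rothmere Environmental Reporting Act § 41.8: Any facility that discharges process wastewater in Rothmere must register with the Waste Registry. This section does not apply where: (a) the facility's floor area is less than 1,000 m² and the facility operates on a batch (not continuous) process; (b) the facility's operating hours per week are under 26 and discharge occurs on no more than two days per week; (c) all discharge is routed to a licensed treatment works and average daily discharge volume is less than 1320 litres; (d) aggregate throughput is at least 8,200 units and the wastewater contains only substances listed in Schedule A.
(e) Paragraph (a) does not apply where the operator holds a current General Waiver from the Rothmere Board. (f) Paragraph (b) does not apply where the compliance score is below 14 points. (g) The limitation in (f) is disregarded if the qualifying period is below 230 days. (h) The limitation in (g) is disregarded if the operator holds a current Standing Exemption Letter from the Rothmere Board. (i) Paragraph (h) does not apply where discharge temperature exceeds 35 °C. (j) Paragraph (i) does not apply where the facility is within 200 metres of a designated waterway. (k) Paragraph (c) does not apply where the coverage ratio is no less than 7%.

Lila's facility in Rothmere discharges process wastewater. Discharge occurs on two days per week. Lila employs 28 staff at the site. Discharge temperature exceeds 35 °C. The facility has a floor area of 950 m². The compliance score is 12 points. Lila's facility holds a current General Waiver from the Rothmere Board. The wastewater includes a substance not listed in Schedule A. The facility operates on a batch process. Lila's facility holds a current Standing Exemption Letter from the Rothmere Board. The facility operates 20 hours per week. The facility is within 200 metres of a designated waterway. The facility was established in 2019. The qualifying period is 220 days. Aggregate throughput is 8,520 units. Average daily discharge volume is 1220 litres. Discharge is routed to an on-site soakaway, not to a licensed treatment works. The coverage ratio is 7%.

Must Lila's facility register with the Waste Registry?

Yes — Lila's facility must register with the Waste Registry.

All of (a)'s requirements are met (the facility's floor area is 950 m², less than the 1,000 m² limit; the facility operates on a batch process). However, paragraph (e) must be considered: (e) operates against (a): a current General Waiver is held. So (a) is unavailable.
Exception (b) is satisfied on its face — the facility's operating hours per week are 20, under the 26 limit; discharge occurs on no more than two days per week. However, paragraphs (f)–(j) must be considered: (f) operates against (b): the compliance score is 12 points, below the 14 points limit. (g) is engaged (the qualifying period is 220 days, below the 230 days limit), but is displaced by (h): (h) is triggered — a current Standing Exemption Letter is held. (i) would limit (h) — discharge temperature exceeds 35 °C — but (j) sets (i) aside: (j) is triggered — the facility is within 200 m of a designated waterway. (b) is therefore removed.
Exception (c) does not apply: discharge is not routed to a licensed treatment works.
Exception (d) requires that the wastewater contains only substances listed in Schedule A; but the wastewater includes a non-Schedule-A substance, so (d) is unavailable.
Every exception is unavailable, so the rule governs.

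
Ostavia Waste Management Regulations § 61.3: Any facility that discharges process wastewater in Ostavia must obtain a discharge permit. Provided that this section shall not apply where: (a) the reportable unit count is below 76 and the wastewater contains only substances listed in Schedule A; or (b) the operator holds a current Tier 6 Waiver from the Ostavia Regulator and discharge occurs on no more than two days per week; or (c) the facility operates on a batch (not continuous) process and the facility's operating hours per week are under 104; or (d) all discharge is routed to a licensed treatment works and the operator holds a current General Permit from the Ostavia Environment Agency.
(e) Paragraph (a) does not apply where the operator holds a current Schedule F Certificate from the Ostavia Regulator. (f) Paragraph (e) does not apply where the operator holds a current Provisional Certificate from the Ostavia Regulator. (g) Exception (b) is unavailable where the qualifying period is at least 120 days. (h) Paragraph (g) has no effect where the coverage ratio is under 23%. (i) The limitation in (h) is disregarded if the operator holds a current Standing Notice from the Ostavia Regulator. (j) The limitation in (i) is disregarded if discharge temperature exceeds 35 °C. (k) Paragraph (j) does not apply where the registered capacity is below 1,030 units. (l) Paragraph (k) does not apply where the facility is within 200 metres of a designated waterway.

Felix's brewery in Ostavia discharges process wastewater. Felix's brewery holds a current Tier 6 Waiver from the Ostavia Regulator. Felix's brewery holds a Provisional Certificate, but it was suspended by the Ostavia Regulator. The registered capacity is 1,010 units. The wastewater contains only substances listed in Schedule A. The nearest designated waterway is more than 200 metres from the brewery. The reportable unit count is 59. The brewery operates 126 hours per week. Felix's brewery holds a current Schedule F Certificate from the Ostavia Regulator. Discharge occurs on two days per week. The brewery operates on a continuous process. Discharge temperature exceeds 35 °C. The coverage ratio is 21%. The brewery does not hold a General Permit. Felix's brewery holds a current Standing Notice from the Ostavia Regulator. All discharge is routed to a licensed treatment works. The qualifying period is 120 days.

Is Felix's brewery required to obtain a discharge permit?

Exception (a)'s conditions are all satisfied: the reportable unit count is 59, below the 76 limit; the wastewater is Schedule-A-only. But applying paragraphs (e)–(f): (e) applies — a current Schedule F Certificate is held. (f), which would lift (e), does not operate here — no current Provisional Certificate is held. Exception (a) does not apply.
Exception (b): a current Tier 6 Waiver is held; discharge occurs on no more than two days per week — every condition holds. However, paragraphs (g)–(l) must be considered: (g) operates against (b): the qualifying period is 120 days, meeting the 120 days threshold. (h) would limit (g) — the coverage ratio is 21%, under the 23% limit — but (i) sets (h) aside: (i) operates — a current Standing Notice is held. (j) would limit (i) — discharge temperature exceeds 35 °C — but (k) sets (j) aside: (k) is engaged — the registered capacity is 1,010 units, below the 1,030 units limit. (l), which would lift (k), is not engaged — the brewery is more than 200 m from any designated waterway. (b) is therefore removed.
Exception (c) does not apply: the facility operates on a continuous process.
Exception (d) requires that the operator holds a current General Permit from the Ostavia Environment Agency; but no General Permit is held, so (d) is unavailable.
No exception displaces § 61.3.

Yes — Felix's brewery must obtain a discharge permit.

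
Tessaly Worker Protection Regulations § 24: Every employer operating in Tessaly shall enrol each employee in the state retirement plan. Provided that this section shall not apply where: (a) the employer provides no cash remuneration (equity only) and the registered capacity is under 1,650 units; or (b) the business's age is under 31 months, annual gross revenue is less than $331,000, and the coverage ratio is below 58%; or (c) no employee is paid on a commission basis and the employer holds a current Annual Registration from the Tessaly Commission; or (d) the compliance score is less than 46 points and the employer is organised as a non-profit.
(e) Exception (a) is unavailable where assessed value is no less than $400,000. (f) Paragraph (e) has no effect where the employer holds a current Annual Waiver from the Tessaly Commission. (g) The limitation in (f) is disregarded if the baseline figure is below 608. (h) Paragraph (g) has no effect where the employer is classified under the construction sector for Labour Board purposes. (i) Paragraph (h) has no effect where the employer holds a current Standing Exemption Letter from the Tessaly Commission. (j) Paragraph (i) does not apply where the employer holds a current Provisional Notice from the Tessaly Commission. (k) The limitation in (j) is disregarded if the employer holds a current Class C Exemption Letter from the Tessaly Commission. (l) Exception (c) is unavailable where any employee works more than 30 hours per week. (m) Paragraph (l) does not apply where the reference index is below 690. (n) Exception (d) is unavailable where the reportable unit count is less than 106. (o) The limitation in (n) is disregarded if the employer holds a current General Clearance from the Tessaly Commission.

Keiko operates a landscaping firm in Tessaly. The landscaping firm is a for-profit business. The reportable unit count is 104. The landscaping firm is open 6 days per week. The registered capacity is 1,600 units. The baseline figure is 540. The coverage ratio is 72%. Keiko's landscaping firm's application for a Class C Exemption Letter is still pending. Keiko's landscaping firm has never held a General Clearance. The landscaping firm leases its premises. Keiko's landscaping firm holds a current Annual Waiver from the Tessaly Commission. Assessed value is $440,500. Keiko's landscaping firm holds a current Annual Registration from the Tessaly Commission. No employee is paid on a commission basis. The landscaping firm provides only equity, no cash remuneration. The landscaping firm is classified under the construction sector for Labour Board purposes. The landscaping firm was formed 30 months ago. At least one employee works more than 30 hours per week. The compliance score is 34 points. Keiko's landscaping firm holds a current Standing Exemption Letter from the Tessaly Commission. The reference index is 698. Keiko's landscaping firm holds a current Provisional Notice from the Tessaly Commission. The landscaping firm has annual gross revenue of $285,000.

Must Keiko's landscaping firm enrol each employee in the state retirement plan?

All of (a)'s requirements are met (remuneration is equity-only; the registered capacity is 1,600 units, under the 1,650 units limit). Under paragraphs (e)–(k): (e) would limit (a) — assessed value is $440,500, meeting the $400,000 threshold — but (f) sets (e) aside: (f) is engaged — a current Annual Waiver is held. (g) would limit (f) — the baseline figure is 540, below the 608 limit — but (h) sets (g) aside: (h) is engaged — the landscaping firm is classified under the construction sector. (i) would limit (h) — a current Standing Exemption Letter is held — but (j) sets (i) aside: (j) operates against (i): a current Provisional Notice is held. (k), which would lift (j), is not engaged — the Class C Exemption Letter is not current. Exception (a) stands.
Exception (b) does not apply: the coverage ratio is 72%, not below 58%.
All of (c)'s requirements are met (no employee is paid on commission; a current Annual Registration is held). But applying paragraphs (l)–(m): (l) operates against (c): at least one employee exceeds 30 hours/week. (m), which would lift (l), is inapplicable — the reference index is 698, not below 690. (c) is therefore removed.
Exception (d) fails — the employer is for-profit.

No — exception (a) applies; Keiko's landscaping firm is not required to enrol each employee in the state retirement plan.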